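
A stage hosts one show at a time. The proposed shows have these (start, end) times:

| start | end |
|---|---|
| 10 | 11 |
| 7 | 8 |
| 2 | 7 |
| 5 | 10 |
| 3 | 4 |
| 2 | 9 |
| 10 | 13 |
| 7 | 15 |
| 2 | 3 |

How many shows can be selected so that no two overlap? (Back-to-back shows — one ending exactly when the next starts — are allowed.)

4

Order by finish time; keep every interval that doesn't clash with the previous kept one.
By end time: (2,3), (3,4), (2,7), (7,8), (2,9), (5,10), (10,11), (10,13), (7,15).
Pick (2,3); next start ≥ 3 → (3,4); next start ≥ 4 → (7,8); next start ≥ 8 → (10,11).
Selected 4 shows.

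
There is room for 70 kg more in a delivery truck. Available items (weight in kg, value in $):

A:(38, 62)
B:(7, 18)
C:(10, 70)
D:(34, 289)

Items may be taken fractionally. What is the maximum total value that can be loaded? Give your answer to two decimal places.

Sort by value per unit weight and fill in that order.
Order: D (289/34=8.50) > C (70/10=7.00) > B (18/7=2.57) > A (62/38=1.63)
Fill: take D (34 @ 289) → take C (10 @ 70) → take B (7 @ 18) → take 19/38 of A → 31.00; 70/70 used.
Total value = 408.00

408.00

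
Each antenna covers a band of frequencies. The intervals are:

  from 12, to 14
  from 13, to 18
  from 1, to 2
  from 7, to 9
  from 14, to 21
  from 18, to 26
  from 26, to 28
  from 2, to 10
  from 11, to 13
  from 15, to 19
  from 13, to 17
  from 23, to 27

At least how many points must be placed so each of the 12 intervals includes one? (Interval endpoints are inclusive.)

5

Sort by right endpoint; whenever an interval is uncovered, place a point at its right end.
Sorted: [1,2] [7,9] [2,10] [11,13] [12,14] [13,17] [13,18] [15,19] [14,21] [18,26] [23,27] [26,28]
{[1,2]} hit by 2; {[7,9],[2,10]} hit by 9; {[11,13],[12,14],[13,17],[13,18]} hit by 13; {[15,19],[14,21],[18,26]} hit by 19; {[23,27],[26,28]} hit by 27.
Points: 2, 9, 13, 19, 27 (5 total).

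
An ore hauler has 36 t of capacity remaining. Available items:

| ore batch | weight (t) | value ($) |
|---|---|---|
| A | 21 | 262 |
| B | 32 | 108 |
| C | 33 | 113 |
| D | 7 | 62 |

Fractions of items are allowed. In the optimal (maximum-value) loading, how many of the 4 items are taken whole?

Greedy by value/weight ratio, highest first.
Order: A (262/21=12.48) > D (62/7=8.86) > C (113/33=3.42) > B (108/32=3.38)
Fill: take A (21 @ 262) → take D (7 @ 62) → take 8/33 of C → 27.39; 36/36 used.
2 item(s) taken whole; one partial (take 8/33 of C).

2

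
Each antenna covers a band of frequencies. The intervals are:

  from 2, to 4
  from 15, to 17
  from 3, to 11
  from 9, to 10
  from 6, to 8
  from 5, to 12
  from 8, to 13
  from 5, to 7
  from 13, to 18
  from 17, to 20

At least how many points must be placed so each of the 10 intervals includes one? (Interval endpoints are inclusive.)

Sorted: [2,4] [5,7] [6,8] [9,10] [3,11] [5,12] [8,13] [15,17] [13,18] [17,20]
{[2,4]} hit by 4; {[5,7],[6,8]} hit by 7; {[9,10],[3,11],[5,12],[8,13]} hit by 10; {[15,17],[13,18],[17,20]} hit by 17.
Points: 4, 7, 10, 17 (4 total).

4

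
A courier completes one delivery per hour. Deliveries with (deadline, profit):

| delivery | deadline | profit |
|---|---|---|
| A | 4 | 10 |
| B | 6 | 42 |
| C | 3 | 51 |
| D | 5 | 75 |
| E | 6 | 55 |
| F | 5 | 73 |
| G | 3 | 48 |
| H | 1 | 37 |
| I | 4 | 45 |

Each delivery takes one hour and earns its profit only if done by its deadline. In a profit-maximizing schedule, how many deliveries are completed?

By profit: D(d5,75), F(d5,73), E(d6,55), C(d3,51), G(d3,48), I(d4,45), B(d6,42), H(d1,37), A(d4,10)
D→slot 5; F→slot 4; E→slot 6; C→slot 3; G→slot 2; I→slot 1; B skipped; H skipped; A skipped.
6 of 9 scheduled.

6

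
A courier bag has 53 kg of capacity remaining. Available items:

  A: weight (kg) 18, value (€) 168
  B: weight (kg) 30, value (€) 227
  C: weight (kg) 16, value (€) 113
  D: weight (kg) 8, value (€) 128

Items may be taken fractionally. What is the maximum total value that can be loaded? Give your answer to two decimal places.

Greedy by value/weight ratio, highest first.
Order: D (128/8=16.00) > A (168/18=9.33) > B (227/30=7.57) > C (113/16=7.06)
Fill: take D (8 @ 128) → take A (18 @ 168) → take 27/30 of B → 204.30; 53/53 used.
Total value = 500.30

500.30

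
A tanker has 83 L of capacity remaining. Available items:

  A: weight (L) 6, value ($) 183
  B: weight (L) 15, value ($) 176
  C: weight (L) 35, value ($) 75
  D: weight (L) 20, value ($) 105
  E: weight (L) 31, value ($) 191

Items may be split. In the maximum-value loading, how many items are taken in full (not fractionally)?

Greedy by value/weight ratio, highest first.
Ratios (sorted): A 30.50, B 11.73, E 6.16, D 5.25, C 2.14
take A (6 @ 183); take B (15 @ 176); take E (31 @ 191); take D (20 @ 105); take 11/35 of C → 23.57. Capacity used 83/83.
4 item(s) taken whole; one partial (take 11/35 of C).

4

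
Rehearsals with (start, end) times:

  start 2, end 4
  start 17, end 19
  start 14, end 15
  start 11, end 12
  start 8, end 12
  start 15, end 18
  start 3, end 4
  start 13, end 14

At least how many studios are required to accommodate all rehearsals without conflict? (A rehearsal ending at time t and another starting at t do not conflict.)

starts: [2, 3, 8, 11, 13, 14, 15, 17]
ends:   [4, 4, 12, 12, 14, 15, 18, 19]
s2→1 s3→2  — peak 2.

2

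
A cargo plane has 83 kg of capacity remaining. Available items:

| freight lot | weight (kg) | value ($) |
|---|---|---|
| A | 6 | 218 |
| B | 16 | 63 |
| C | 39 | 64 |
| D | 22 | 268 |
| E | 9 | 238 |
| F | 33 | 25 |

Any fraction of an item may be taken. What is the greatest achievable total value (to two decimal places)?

Sort by value per unit weight and fill in that order.
Order: A (218/6=36.33) > E (238/9=26.44) > D (268/22=12.18) > B (63/16=3.94) > C (64/39=1.64) > F (25/33=0.76)
Fill: take A (6 @ 218) → take E (9 @ 238) → take D (22 @ 268) → take B (16 @ 63) → take 30/39 of C → 49.23; 83/83 used.
Total value = 836.23

836.23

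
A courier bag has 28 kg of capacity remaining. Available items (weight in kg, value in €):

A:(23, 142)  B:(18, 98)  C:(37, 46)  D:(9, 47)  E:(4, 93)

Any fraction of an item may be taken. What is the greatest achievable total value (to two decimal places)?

240.44

Order: E (93/4=23.25) > A (142/23=6.17) > B (98/18=5.44) > D (47/9=5.22) > C (46/37=1.24)
Fill: take E (4 @ 93) → take A (23 @ 142) → take 1/18 of B → 5.44; 28/28 used.
Total value = 240.44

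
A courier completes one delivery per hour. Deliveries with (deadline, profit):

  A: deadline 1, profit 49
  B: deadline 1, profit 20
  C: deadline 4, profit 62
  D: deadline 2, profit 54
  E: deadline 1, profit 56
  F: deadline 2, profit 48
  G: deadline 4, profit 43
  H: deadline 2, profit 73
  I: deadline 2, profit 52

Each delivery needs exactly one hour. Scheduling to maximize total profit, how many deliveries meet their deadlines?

By profit: H(d2,73), C(d4,62), E(d1,56), D(d2,54), I(d2,52), A(d1,49), F(d2,48), G(d4,43), B(d1,20)
H→slot 2; C→slot 4; E→slot 1; D skipped; I skipped; A skipped; F skipped; G→slot 3; B skipped.
4 of 9 scheduled.

4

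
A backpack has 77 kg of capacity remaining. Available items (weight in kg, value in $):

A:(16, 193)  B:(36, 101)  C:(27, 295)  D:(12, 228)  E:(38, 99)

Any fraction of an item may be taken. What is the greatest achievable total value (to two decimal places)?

777.72

Order: D (228/12=19.00) > A (193/16=12.06) > C (295/27=10.93) > B (101/36=2.81) > E (99/38=2.61)
Fill: take D (12 @ 228) → take A (16 @ 193) → take C (27 @ 295) → take 22/36 of B → 61.72; 77/77 used.
Total value = 777.72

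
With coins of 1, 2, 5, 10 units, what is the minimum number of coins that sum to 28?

Use the largest denomination that fits, subtract, and repeat.
28 = 2×10 + 1×5 + 1×2 + 1×1
Total coins = 2 + 1 + 1 + 1 = 5

5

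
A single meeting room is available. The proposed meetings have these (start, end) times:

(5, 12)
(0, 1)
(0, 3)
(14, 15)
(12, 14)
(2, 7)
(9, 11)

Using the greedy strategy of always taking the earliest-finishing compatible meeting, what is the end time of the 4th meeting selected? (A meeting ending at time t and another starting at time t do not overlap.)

Sort by end time and greedily take each interval whose start is ≥ the last chosen end.
By end time: (0,1), (0,3), (2,7), (9,11), (5,12), (12,14), (14,15).
Pick (0,1); next start ≥ 1 → (2,7); next start ≥ 7 → (9,11); next start ≥ 11 → (12,14); next start ≥ 14 → (14,15).
Selected: (0,1) (2,7) (9,11) (12,14) (14,15)

14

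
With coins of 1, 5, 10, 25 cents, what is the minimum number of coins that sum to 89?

8

Use the largest denomination that fits, subtract, and repeat.
89 − 3×25→14 − 1×10→4 − 4×1→0
Total coins = 3 + 1 + 4 = 8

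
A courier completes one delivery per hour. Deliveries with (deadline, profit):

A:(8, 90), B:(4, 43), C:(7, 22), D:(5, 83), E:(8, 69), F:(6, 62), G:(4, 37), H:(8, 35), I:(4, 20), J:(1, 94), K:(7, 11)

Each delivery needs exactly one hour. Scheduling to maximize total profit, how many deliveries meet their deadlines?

Sort by profit descending; place each in the latest free slot ≤ its deadline.
By profit: J(d1,94), A(d8,90), D(d5,83), E(d8,69), F(d6,62), B(d4,43), G(d4,37), H(d8,35), C(d7,22), I(d4,20), K(d7,11)
J→slot 1; A→slot 8; D→slot 5; E→slot 7; F→slot 6; B→slot 4; G→slot 3; H→slot 2; C skipped; I skipped; K skipped.
8 of 11 scheduled.

8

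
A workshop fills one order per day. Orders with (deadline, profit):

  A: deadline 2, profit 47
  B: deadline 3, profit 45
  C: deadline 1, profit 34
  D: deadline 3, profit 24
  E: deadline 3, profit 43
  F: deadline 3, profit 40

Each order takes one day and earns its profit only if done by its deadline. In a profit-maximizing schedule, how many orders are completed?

3

Sort by profit descending; place each in the latest free slot ≤ its deadline.
By profit: A(d2,47), B(d3,45), E(d3,43), F(d3,40), C(d1,34), D(d3,24)
A→slot 2; B→slot 3; E→slot 1; F skipped; C skipped; D skipped.
3 of 6 scheduled.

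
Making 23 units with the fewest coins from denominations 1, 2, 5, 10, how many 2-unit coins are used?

Use the largest denomination that fits, subtract, and repeat.
23 − 2×10→3 − 1×2→1 − 1×1→0
Count of 2: 1

1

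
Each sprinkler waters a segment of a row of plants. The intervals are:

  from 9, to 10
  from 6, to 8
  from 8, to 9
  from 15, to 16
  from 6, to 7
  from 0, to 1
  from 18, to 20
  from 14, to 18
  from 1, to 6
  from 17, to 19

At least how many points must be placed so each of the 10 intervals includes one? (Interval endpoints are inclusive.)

5

Process intervals by earliest right end; each time one isn't hit yet, stab at its right endpoint.
Sorted: [0,1] [1,6] [6,7] [6,8] [8,9] [9,10] [15,16] [14,18] [17,19] [18,20]
{[0,1],[1,6]} hit by 1; {[6,7],[6,8]} hit by 7; {[8,9],[9,10]} hit by 9; {[15,16],[14,18]} hit by 16; {[17,19],[18,20]} hit by 19.
Points: 1, 7, 9, 16, 19 (5 total).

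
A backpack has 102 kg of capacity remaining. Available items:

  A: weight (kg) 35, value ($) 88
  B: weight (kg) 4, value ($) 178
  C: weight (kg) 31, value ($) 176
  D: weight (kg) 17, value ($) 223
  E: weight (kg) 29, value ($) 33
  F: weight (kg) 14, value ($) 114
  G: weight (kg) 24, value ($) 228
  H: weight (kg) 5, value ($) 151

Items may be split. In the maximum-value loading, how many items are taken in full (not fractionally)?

6

Sort by value per unit weight and fill in that order.
Ratios (sorted): B 44.50, H 30.20, D 13.12, G 9.50, F 8.14, C 5.68, A 2.51, E 1.14
take B (4 @ 178); take H (5 @ 151); take D (17 @ 223); take G (24 @ 228); take F (14 @ 114); take C (31 @ 176); take 7/35 of A → 17.60. Capacity used 102/102.
6 item(s) taken whole; one partial (take 7/35 of A).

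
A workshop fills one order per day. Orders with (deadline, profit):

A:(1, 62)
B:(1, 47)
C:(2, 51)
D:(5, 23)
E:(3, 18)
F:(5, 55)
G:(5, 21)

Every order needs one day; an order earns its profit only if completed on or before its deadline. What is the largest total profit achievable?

Take jobs in profit order; each goes to the latest open slot no later than its deadline.
By profit: A(d1,62), F(d5,55), C(d2,51), B(d1,47), D(d5,23), G(d5,21), E(d3,18)
A→slot 1; F→slot 5; C→slot 2; B skipped; D→slot 4; G→slot 3; E skipped.
Profit = 62 + 51 + 21 + 23 + 55 = 212

212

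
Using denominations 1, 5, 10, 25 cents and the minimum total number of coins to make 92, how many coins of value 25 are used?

3

92 = 3×25 + 1×10 + 1×5 + 2×1
Count of 25: 3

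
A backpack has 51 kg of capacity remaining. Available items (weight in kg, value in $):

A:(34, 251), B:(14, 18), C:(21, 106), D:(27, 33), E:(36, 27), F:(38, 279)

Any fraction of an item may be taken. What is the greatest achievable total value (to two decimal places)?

375.82

Ratios (sorted): A 7.38, F 7.34, C 5.05, B 1.29, D 1.22, E 0.75
take A (34 @ 251); take 17/38 of F → 124.82. Capacity used 51/51.
Total value = 375.82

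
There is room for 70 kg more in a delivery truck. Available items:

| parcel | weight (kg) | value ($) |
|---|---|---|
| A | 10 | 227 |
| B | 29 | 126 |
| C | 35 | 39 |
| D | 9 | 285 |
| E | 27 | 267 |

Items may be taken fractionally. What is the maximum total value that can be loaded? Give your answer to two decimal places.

Ratios (sorted): D 31.67, A 22.70, E 9.89, B 4.34, C 1.11
take D (9 @ 285); take A (10 @ 227); take E (27 @ 267); take 24/29 of B → 104.28. Capacity used 70/70.
Total value = 883.28

883.28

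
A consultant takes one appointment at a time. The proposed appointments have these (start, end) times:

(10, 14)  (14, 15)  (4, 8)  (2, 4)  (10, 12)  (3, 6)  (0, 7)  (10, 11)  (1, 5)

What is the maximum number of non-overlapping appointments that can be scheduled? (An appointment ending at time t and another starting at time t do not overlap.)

Sort by end time and greedily take each interval whose start is ≥ the last chosen end.
By end time: (2,4), (1,5), (3,6), (0,7), (4,8), (10,11), (10,12), (10,14), (14,15).
Pick (2,4); next start ≥ 4 → (4,8); next start ≥ 8 → (10,11); next start ≥ 11 → (14,15).
Selected 4 appointments.

4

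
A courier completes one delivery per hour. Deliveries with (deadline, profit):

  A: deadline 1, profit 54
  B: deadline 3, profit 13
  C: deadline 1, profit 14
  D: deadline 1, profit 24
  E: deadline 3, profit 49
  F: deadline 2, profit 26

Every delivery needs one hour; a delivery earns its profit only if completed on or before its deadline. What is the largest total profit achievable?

By profit: A(d1,54), E(d3,49), F(d2,26), D(d1,24), C(d1,14), B(d3,13)
A→slot 1; E→slot 3; F→slot 2; D skipped; C skipped; B skipped.
Profit = 54 + 26 + 49 = 129

129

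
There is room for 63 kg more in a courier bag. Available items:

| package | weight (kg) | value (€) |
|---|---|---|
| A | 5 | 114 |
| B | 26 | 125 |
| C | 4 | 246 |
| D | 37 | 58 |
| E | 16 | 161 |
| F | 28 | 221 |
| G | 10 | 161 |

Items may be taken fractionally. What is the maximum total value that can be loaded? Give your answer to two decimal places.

Sort by value per unit weight and fill in that order.
Ratios (sorted): C 61.50, A 22.80, G 16.10, E 10.06, F 7.89, B 4.81, D 1.57
take C (4 @ 246); take A (5 @ 114); take G (10 @ 161); take E (16 @ 161); take F (28 @ 221). Capacity used 63/63.
Total value = 903.00

903.00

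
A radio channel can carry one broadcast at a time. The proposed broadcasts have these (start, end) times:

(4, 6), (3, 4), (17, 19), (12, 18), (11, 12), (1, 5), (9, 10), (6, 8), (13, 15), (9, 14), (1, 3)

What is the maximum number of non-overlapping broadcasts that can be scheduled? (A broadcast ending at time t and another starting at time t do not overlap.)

8

Order by finish time; keep every interval that doesn't clash with the previous kept one.
Sorted by end: (1,3)  (3,4)  (1,5)  (4,6)  (6,8)  (9,10)  (11,12)  (9,14)  (13,15)  (12,18)  (17,19)
take (1,3); take (3,4); skip (1,5); take (4,6); take (6,8); take (9,10); take (11,12); take (13,15); take (17,19).
Selected 8 broadcasts.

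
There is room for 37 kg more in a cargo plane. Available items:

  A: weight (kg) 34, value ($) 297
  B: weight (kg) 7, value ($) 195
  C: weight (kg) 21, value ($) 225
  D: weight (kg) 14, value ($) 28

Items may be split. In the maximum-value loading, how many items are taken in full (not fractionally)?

2

Order: B (195/7=27.86) > C (225/21=10.71) > A (297/34=8.74) > D (28/14=2.00)
Fill: take B (7 @ 195) → take C (21 @ 225) → take 9/34 of A → 78.62; 37/37 used.
2 item(s) taken whole; one partial (take 9/34 of A).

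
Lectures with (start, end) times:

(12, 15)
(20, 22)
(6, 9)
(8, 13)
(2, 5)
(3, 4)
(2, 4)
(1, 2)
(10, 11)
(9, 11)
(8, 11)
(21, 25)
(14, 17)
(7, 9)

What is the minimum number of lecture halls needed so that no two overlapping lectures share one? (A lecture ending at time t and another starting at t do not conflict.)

4

Count concurrent intervals with a sweep; the peak is the room count.
Events (time:±→running): 1:+→1 2:-→0 2:+→1 2:+→2 3:+→3 4:-→2 4:-→1 5:-→0 6:+→1 7:+→2 8:+→3 8:+→4 … peak 4.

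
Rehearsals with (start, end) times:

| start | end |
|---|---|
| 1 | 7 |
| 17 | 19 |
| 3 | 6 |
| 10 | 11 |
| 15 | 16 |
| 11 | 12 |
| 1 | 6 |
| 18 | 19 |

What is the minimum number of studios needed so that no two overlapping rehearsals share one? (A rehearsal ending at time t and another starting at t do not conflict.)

Count concurrent intervals with a sweep; the peak is the room count.
Events (time:±→running): 1:+→1 1:+→2 3:+→3 … peak 3.

3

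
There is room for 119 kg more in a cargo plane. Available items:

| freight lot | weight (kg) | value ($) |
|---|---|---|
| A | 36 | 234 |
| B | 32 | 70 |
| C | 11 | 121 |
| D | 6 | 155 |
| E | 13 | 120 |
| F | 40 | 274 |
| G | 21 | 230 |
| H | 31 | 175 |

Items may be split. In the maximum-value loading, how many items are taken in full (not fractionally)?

Order: D (155/6=25.83) > C (121/11=11.00) > G (230/21=10.95) > E (120/13=9.23) > F (274/40=6.85) > A (234/36=6.50) > H (175/31=5.65) > B (70/32=2.19)
Fill: take D (6 @ 155) → take C (11 @ 121) → take G (21 @ 230) → take E (13 @ 120) → take F (40 @ 274) → take 28/36 of A → 182.00; 119/119 used.
5 item(s) taken whole; one partial (take 28/36 of A).

5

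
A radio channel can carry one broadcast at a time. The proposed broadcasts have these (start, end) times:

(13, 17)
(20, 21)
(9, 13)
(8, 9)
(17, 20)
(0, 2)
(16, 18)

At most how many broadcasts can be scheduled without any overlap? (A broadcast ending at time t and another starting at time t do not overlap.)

Sort by end time and greedily take each interval whose start is ≥ the last chosen end.
By end time: (0,2), (8,9), (9,13), (13,17), (16,18), (17,20), (20,21).
Pick (0,2); next start ≥ 2 → (8,9); next start ≥ 9 → (9,13); next start ≥ 13 → (13,17); next start ≥ 17 → (17,20); next start ≥ 20 → (20,21).
Selected 6 broadcasts.

6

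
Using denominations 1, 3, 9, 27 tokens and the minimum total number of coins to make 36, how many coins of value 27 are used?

Use the largest denomination that fits, subtract, and repeat.
36 = 1×27 + 1×9
Count of 27: 1

1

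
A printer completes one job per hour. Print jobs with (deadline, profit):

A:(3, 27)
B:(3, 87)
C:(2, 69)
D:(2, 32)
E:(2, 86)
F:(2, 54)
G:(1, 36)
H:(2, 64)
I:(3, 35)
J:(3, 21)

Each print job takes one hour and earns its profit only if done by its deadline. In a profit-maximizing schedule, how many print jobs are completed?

By profit: B(d3,87), E(d2,86), C(d2,69), H(d2,64), F(d2,54), G(d1,36), I(d3,35), D(d2,32), A(d3,27), J(d3,21)
B→slot 3; E→slot 2; C→slot 1; H skipped; F skipped; G skipped; I skipped; D skipped; A skipped; J skipped.
3 of 10 scheduled.

3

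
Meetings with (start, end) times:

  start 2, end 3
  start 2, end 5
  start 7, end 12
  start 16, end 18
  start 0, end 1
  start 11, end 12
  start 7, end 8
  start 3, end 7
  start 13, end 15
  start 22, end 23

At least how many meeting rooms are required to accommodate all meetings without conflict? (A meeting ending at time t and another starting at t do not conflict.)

2

The answer is the maximum number of intervals overlapping at any instant.
starts: [0, 2, 2, 3, 7, 7, 11, 13, 16, 22]
ends:   [1, 3, 5, 7, 8, 12, 12, 15, 18, 23]
s0→1 e1→0 s2→1 s2→2  — peak 2.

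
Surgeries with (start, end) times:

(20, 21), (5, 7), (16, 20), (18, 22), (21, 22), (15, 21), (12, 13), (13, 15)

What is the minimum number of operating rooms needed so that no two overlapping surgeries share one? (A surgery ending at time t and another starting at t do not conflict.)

3

Events (time:±→running): 5:+→1 7:-→0 12:+→1 13:-→0 13:+→1 15:-→0 15:+→1 16:+→2 18:+→3 … peak 3.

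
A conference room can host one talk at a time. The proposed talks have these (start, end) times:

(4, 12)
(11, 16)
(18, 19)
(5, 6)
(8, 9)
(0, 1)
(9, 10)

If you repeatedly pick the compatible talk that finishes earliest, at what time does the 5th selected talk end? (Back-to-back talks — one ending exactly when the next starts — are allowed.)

By end time: (0,1), (5,6), (8,9), (9,10), (4,12), (11,16), (18,19).
Pick (0,1); next start ≥ 1 → (5,6); next start ≥ 6 → (8,9); next start ≥ 9 → (9,10); next start ≥ 10 → (11,16); next start ≥ 16 → (18,19).
Selected: (0,1) (5,6) (8,9) (9,10) (11,16) (18,19)

16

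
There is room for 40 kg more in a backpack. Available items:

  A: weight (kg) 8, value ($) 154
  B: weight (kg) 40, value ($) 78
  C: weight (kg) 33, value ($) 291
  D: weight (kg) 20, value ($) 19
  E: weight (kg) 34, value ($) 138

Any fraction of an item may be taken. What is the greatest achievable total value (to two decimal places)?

Order: A (154/8=19.25) > C (291/33=8.82) > E (138/34=4.06) > B (78/40=1.95) > D (19/20=0.95)
Fill: take A (8 @ 154) → take 32/33 of C → 282.18; 40/40 used.
Total value = 436.18

436.18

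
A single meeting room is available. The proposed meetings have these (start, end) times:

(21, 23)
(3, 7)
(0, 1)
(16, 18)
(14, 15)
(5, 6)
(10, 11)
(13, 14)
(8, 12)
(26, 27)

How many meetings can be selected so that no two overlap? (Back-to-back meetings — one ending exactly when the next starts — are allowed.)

Greedy by earliest finish: after sorting by end time, pick each interval compatible with the last pick.
Sorted by end: (0,1)  (5,6)  (3,7)  (10,11)  (8,12)  (13,14)  (14,15)  (16,18)  (21,23)  (26,27)
take (0,1); take (5,6); skip (3,7); take (10,11); skip (8,12); take (13,14); take (14,15); take (16,18); take (21,23); take (26,27).
Selected 8 meetings.

8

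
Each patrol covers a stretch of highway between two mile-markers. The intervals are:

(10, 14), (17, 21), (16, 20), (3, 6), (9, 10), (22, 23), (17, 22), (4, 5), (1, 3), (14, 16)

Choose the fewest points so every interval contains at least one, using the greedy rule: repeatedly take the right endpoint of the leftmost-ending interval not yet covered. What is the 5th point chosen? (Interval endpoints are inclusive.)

21

By right end: [1,3]  [4,5]  [3,6]  [9,10]  [10,14]  [14,16]  [16,20]  [17,21]  [17,22]  [22,23]
[1,3] uncovered → point at 3; [4,5] uncovered → point at 5; [9,10] uncovered → point at 10; [14,16] uncovered → point at 16; [17,21] uncovered → point at 21; [22,23] uncovered → point at 23.
Points: 3, 5, 10, 16, 21, 23 (6 total).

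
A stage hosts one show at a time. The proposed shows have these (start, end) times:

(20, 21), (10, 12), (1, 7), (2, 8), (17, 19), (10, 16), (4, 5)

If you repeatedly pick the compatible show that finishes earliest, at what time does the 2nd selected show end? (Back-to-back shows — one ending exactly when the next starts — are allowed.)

12

Sort by end time and greedily take each interval whose start is ≥ the last chosen end.
By end time: (4,5), (1,7), (2,8), (10,12), (10,16), (17,19), (20,21).
Pick (4,5); next start ≥ 5 → (10,12); next start ≥ 12 → (17,19); next start ≥ 19 → (20,21).
Selected: (4,5) (10,12) (17,19) (20,21)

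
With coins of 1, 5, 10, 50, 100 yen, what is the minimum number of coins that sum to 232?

7

Use the largest denomination that fits, subtract, and repeat.
232 − 2×100→32 − 3×10→2 − 2×1→0
Total coins = 2 + 3 + 2 = 7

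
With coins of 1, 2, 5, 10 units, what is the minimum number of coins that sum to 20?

2

20 = 2×10
Total coins = 2 = 2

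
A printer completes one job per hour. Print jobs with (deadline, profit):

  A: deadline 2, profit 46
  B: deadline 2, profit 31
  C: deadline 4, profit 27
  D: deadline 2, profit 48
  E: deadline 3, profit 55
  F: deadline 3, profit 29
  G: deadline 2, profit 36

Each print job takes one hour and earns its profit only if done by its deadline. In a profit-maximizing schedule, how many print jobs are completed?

Take jobs in profit order; each goes to the latest open slot no later than its deadline.
By profit: E(d3,55), D(d2,48), A(d2,46), G(d2,36), B(d2,31), F(d3,29), C(d4,27)
E→slot 3; D→slot 2; A→slot 1; G skipped; B skipped; F skipped; C→slot 4.
4 of 7 scheduled.

4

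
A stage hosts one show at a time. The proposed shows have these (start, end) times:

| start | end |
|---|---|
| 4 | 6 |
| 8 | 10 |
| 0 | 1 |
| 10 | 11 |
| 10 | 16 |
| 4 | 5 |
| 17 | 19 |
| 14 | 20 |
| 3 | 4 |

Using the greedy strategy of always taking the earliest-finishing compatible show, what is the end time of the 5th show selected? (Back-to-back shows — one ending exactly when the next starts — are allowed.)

Sort by end time and greedily take each interval whose start is ≥ the last chosen end.
By end time: (0,1), (3,4), (4,5), (4,6), (8,10), (10,11), (10,16), (17,19), (14,20).
Pick (0,1); next start ≥ 1 → (3,4); next start ≥ 4 → (4,5); next start ≥ 5 → (8,10); next start ≥ 10 → (10,11); next start ≥ 11 → (17,19).
Selected: (0,1) (3,4) (4,5) (8,10) (10,11) (17,19)

11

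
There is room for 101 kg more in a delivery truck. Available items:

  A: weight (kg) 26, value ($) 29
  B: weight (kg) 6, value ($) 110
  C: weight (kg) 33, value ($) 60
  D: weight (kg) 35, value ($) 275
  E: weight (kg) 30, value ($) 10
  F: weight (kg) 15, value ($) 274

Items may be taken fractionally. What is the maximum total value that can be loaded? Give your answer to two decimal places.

732.38

Sort by value per unit weight and fill in that order.
Ratios (sorted): B 18.33, F 18.27, D 7.86, C 1.82, A 1.12, E 0.33
take B (6 @ 110); take F (15 @ 274); take D (35 @ 275); take C (33 @ 60); take 12/26 of A → 13.38. Capacity used 101/101.
Total value = 732.38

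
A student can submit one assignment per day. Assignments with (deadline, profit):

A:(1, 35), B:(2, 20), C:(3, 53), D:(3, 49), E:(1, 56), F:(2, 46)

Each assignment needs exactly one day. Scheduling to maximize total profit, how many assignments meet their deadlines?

3

Take jobs in profit order; each goes to the latest open slot no later than its deadline.
Profit order: E=56 C=53 D=49 F=46 A=35 B=20
Assign: E→slot 1, C→slot 3, D→slot 2, F skipped, A skipped, B skipped.
Slots: [1:E] [2:D] [3:C]
3 of 6 scheduled.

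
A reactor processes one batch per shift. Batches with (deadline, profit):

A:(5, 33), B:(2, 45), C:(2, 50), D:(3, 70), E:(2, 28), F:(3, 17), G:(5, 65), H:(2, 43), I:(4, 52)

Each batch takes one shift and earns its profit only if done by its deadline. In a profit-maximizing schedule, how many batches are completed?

5

Sort by profit descending; place each in the latest free slot ≤ its deadline.
Profit order: D=70 G=65 I=52 C=50 B=45 H=43 A=33 E=28 F=17
Assign: D→slot 3, G→slot 5, I→slot 4, C→slot 2, B→slot 1, H skipped, A skipped, E skipped, F skipped.
Slots: [1:B] [2:C] [3:D] [4:I] [5:G]
5 of 9 scheduled.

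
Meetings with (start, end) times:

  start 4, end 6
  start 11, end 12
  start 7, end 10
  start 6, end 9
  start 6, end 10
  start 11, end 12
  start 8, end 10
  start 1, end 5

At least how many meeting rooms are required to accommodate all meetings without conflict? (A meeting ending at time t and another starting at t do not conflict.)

The answer is the maximum number of intervals overlapping at any instant.
Events (time:±→running): 1:+→1 4:+→2 5:-→1 6:-→0 6:+→1 6:+→2 7:+→3 8:+→4 … peak 4.

4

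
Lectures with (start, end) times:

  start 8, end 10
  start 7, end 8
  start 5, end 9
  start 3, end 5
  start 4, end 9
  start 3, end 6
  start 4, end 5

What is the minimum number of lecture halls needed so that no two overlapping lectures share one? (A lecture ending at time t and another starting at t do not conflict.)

Count concurrent intervals with a sweep; the peak is the room count.
Events (time:±→running): 3:+→1 3:+→2 4:+→3 4:+→4 … peak 4.

4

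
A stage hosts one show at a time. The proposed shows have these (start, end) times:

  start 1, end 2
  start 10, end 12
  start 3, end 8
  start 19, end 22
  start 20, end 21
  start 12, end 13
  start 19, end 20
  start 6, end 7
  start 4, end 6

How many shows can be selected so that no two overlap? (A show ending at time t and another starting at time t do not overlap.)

Sort by end time and greedily take each interval whose start is ≥ the last chosen end.
By end time: (1,2), (4,6), (6,7), (3,8), (10,12), (12,13), (19,20), (20,21), (19,22).
Pick (1,2); next start ≥ 2 → (4,6); next start ≥ 6 → (6,7); next start ≥ 7 → (10,12); next start ≥ 12 → (12,13); next start ≥ 13 → (19,20); next start ≥ 20 → (20,21).
Selected 7 shows.

7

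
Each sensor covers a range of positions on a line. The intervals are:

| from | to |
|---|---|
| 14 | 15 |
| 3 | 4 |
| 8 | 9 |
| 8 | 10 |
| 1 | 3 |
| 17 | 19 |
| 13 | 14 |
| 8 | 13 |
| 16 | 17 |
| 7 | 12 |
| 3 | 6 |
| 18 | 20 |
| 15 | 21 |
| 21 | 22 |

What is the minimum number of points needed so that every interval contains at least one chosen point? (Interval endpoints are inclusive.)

Sorted: [1,3] [3,4] [3,6] [8,9] [8,10] [7,12] [8,13] [13,14] [14,15] [16,17] [17,19] [18,20] [15,21] [21,22]
{[1,3],[3,4],[3,6]} hit by 3; {[8,9],[8,10],[7,12],[8,13]} hit by 9; {[13,14],[14,15]} hit by 14; {[16,17],[17,19]} hit by 17; {[18,20],[15,21]} hit by 20; {[21,22]} hit by 22.
Points: 3, 9, 14, 17, 20, 22 (6 total).

6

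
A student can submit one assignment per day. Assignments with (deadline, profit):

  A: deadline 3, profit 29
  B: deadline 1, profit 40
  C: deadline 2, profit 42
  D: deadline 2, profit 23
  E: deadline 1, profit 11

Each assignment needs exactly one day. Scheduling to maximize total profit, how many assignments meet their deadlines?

3

Take jobs in profit order; each goes to the latest open slot no later than its deadline.
By profit: C(d2,42), B(d1,40), A(d3,29), D(d2,23), E(d1,11)
C→slot 2; B→slot 1; A→slot 3; D skipped; E skipped.
3 of 5 scheduled.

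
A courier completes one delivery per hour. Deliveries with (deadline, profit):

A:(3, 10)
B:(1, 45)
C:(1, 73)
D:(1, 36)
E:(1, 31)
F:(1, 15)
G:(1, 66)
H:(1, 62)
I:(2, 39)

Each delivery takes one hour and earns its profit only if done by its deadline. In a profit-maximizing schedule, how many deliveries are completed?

By profit: C(d1,73), G(d1,66), H(d1,62), B(d1,45), I(d2,39), D(d1,36), E(d1,31), F(d1,15), A(d3,10)
C→slot 1; G skipped; H skipped; B skipped; I→slot 2; D skipped; E skipped; F skipped; A→slot 3.
3 of 9 scheduled.

3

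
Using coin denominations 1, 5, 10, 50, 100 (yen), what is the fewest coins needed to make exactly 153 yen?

5

Use the largest denomination that fits, subtract, and repeat.
153 = 1×100 + 1×50 + 3×1
Total coins = 1 + 1 + 3 = 5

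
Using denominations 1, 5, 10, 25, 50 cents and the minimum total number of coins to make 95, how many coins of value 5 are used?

95 − 1×50→45 − 1×25→20 − 2×10→0
Count of 5: 0

0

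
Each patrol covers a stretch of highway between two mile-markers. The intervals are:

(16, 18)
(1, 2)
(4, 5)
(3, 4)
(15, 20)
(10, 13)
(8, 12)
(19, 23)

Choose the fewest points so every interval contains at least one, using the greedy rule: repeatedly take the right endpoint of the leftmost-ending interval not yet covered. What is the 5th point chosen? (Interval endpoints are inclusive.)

By right end: [1,2]  [3,4]  [4,5]  [8,12]  [10,13]  [16,18]  [15,20]  [19,23]
[1,2] uncovered → point at 2; [3,4] uncovered → point at 4; [8,12] uncovered → point at 12; [16,18] uncovered → point at 18; [19,23] uncovered → point at 23.
Points: 2, 4, 12, 18, 23 (5 total).

23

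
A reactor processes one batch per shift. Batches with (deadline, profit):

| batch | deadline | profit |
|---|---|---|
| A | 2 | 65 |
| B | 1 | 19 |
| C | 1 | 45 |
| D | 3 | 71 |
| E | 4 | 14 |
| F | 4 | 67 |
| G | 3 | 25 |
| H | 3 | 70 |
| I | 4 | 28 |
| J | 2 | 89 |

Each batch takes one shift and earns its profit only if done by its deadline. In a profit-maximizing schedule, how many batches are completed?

Sort by profit descending; place each in the latest free slot ≤ its deadline.
Profit order: J=89 D=71 H=70 F=67 A=65 C=45 I=28 G=25 B=19 E=14
Assign: J→slot 2, D→slot 3, H→slot 1, F→slot 4, A skipped, C skipped, I skipped, G skipped, B skipped, E skipped.
Slots: [1:H] [2:J] [3:D] [4:F]
4 of 10 scheduled.

4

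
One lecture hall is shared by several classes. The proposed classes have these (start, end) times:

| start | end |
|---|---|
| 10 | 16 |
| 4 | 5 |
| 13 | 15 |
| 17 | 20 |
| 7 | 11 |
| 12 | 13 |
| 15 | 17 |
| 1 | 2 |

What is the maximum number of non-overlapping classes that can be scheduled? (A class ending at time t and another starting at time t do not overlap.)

Greedy by earliest finish: after sorting by end time, pick each interval compatible with the last pick.
By end time: (1,2), (4,5), (7,11), (12,13), (13,15), (10,16), (15,17), (17,20).
Pick (1,2); next start ≥ 2 → (4,5); next start ≥ 5 → (7,11); next start ≥ 11 → (12,13); next start ≥ 13 → (13,15); next start ≥ 15 → (15,17); next start ≥ 17 → (17,20).
Selected 7 classes.

7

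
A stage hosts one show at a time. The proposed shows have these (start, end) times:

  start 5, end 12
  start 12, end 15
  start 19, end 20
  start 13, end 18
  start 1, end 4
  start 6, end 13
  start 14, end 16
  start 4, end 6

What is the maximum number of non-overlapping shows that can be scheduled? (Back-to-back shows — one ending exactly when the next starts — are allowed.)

5

Greedy by earliest finish: after sorting by end time, pick each interval compatible with the last pick.
By end time: (1,4), (4,6), (5,12), (6,13), (12,15), (14,16), (13,18), (19,20).
Pick (1,4); next start ≥ 4 → (4,6); next start ≥ 6 → (6,13); next start ≥ 13 → (14,16); next start ≥ 16 → (19,20).
Selected 5 shows.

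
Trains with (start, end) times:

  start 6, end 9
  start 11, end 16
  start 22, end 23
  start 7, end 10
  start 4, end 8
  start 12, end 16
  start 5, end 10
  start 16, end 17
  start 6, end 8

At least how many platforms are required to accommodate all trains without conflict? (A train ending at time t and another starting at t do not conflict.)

5

The answer is the maximum number of intervals overlapping at any instant.
Events (time:±→running): 4:+→1 5:+→2 6:+→3 6:+→4 7:+→5 … peak 5.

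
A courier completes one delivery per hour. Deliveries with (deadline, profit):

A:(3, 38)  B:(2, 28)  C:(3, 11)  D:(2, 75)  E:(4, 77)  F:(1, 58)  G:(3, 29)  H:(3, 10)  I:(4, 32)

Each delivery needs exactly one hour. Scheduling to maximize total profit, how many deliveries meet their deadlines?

By profit: E(d4,77), D(d2,75), F(d1,58), A(d3,38), I(d4,32), G(d3,29), B(d2,28), C(d3,11), H(d3,10)
E→slot 4; D→slot 2; F→slot 1; A→slot 3; I skipped; G skipped; B skipped; C skipped; H skipped.
4 of 9 scheduled.

4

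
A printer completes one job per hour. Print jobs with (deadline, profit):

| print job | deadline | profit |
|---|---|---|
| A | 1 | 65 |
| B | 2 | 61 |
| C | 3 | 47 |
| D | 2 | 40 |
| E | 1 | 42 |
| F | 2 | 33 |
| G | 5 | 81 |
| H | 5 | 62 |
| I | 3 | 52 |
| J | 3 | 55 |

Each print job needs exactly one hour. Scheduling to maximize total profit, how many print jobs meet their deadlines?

Sort by profit descending; place each in the latest free slot ≤ its deadline.
By profit: G(d5,81), A(d1,65), H(d5,62), B(d2,61), J(d3,55), I(d3,52), C(d3,47), E(d1,42), D(d2,40), F(d2,33)
G→slot 5; A→slot 1; H→slot 4; B→slot 2; J→slot 3; I skipped; C skipped; E skipped; D skipped; F skipped.
5 of 10 scheduled.

5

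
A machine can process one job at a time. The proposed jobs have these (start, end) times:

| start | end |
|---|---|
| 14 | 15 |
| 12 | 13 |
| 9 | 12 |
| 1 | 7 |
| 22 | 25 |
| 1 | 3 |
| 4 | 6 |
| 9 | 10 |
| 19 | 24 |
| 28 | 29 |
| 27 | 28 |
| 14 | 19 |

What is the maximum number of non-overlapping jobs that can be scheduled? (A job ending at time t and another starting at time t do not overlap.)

8

Sort by end time and greedily take each interval whose start is ≥ the last chosen end.
By end time: (1,3), (4,6), (1,7), (9,10), (9,12), (12,13), (14,15), (14,19), (19,24), (22,25), (27,28), (28,29).
Pick (1,3); next start ≥ 3 → (4,6); next start ≥ 6 → (9,10); next start ≥ 10 → (12,13); next start ≥ 13 → (14,15); next start ≥ 15 → (19,24); next start ≥ 24 → (27,28); next start ≥ 28 → (28,29).
Selected 8 jobs.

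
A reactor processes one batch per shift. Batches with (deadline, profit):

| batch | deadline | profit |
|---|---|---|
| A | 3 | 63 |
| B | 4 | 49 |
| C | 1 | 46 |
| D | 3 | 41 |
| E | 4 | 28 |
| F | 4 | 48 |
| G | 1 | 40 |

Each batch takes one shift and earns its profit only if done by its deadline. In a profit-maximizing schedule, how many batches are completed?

Profit order: A=63 B=49 F=48 C=46 D=41 G=40 E=28
Assign: A→slot 3, B→slot 4, F→slot 2, C→slot 1, D skipped, G skipped, E skipped.
Slots: [1:C] [2:F] [3:A] [4:B]
4 of 7 scheduled.

4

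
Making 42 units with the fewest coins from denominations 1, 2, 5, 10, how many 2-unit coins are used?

Use the largest denomination that fits, subtract, and repeat.
42 − 4×10→2 − 1×2→0
Count of 2: 1

1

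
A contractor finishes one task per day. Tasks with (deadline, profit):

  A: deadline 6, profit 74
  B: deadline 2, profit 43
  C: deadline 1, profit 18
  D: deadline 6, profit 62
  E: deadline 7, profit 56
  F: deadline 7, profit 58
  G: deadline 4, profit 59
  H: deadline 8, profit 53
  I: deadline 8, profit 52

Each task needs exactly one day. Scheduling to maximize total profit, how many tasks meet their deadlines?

Take jobs in profit order; each goes to the latest open slot no later than its deadline.
Profit order: A=74 D=62 G=59 F=58 E=56 H=53 I=52 B=43 C=18
Assign: A→slot 6, D→slot 5, G→slot 4, F→slot 7, E→slot 3, H→slot 8, I→slot 2, B→slot 1, C skipped.
Slots: [1:B] [2:I] [3:E] [4:G] [5:D] [6:A] [7:F] [8:H]
8 of 9 scheduled.

8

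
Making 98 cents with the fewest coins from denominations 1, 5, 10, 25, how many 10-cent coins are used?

2

98 = 3×25 + 2×10 + 3×1
Count of 10: 2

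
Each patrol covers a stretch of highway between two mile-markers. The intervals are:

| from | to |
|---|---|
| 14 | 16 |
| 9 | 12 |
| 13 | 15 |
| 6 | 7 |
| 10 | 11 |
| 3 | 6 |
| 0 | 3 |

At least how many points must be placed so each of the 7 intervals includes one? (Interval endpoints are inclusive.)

Sorted: [0,3] [3,6] [6,7] [10,11] [9,12] [13,15] [14,16]
{[0,3],[3,6]} hit by 3; {[6,7]} hit by 7; {[10,11],[9,12]} hit by 11; {[13,15],[14,16]} hit by 15.
Points: 3, 7, 11, 15 (4 total).

4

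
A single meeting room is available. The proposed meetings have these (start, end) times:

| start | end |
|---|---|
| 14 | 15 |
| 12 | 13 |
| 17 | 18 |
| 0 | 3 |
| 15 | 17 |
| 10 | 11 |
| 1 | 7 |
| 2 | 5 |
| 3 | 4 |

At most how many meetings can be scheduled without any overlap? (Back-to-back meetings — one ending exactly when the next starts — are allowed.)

Greedy by earliest finish: after sorting by end time, pick each interval compatible with the last pick.
Sorted by end: (0,3)  (3,4)  (2,5)  (1,7)  (10,11)  (12,13)  (14,15)  (15,17)  (17,18)
take (0,3); take (3,4); skip (2,5); take (10,11); take (12,13); take (14,15); take (15,17); take (17,18).
Selected 7 meetings.

7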